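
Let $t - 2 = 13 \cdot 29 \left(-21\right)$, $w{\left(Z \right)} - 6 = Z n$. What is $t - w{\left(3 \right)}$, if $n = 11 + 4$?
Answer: $-7966$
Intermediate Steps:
$n = 15$
$w{\left(Z \right)} = 6 + 15 Z$ ($w{\left(Z \right)} = 6 + Z 15 = 6 + 15 Z$)
$t = -7915$ ($t = 2 + 13 \cdot 29 \left(-21\right) = 2 + 377 \left(-21\right) = 2 - 7917 = -7915$)
$t - w{\left(3 \right)} = -7915 - \left(6 + 15 \cdot 3\right) = -7915 - \left(6 + 45\right) = -7915 - 51 = -7966$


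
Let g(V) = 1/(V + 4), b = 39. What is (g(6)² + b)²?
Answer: 15217801/10000 ≈ 1521.8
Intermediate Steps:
g(V) = 1/(4 + V)
(g(6)² + b)² = ((1/(4 + 6))² + 39)² = ((1/10)² + 39)² = ((⅒)² + 39)² = (1/100 + 39)² = (3901/100)² = 15217801/10000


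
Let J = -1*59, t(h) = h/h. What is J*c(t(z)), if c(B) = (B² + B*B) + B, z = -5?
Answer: -177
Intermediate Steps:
t(h) = 1
J = -59
c(B) = B + 2*B² (c(B) = (B² + B²) + B = 2*B² + B = B + 2*B²)
J*c(t(z)) = -59*(1 + 2*1) = -59*(1 + 2) = -59*3 = -177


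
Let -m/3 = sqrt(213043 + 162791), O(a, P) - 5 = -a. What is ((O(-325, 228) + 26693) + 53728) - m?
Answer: 80751 + 3*sqrt(375834) ≈ 82590.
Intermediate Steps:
O(a, P) = 5 - a
m = -3*sqrt(375834) (m = -3*sqrt(213043 + 162791) = -3*sqrt(375834) ≈ -1839.2)
((O(-325, 228) + 26693) + 53728) - m = (((5 - 1*(-325)) + 26693) + 53728) - (-3)*sqrt(375834) = (((5 + 325) + 26693) + 53728) + 3*sqrt(375834) = ((330 + 26693) + 53728) + 3*sqrt(375834) = (27023 + 53728) + 3*sqrt(375834) = 80751 + 3*sqrt(375834)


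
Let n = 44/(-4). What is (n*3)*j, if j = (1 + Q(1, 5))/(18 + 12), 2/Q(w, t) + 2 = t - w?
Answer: -11/5 ≈ -2.2000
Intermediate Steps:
Q(w, t) = 2/(-2 + t - w) (Q(w, t) = 2/(-2 + (t - w)) = 2/(-2 + t - w))
n = -11 (n = 44*(-¼) = -11)
j = 1/15 (j = (1 + 2/(-2 + 5 - 1*1))/(18 + 12) = (1 + 2/(-2 + 5 - 1))/30 = (1 + 2/2)*(1/30) = (1 + 2*(½))*(1/30) = (1 + 1)*(1/30) = 2*(1/30) = 1/15 ≈ 0.066667)
(n*3)*j = -11*3*(1/15) = -33*1/15 = -11/5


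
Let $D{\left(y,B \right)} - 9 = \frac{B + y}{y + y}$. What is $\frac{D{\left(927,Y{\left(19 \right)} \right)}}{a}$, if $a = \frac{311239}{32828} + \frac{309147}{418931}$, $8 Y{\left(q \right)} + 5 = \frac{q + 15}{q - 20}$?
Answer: $\frac{32287823639347}{34740584045220} \approx 0.9294$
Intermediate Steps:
$Y{\left(q \right)} = - \frac{5}{8} + \frac{15 + q}{8 \left(-20 + q\right)}$ ($Y{\left(q \right)} = - \frac{5}{8} + \frac{\left(q + 15\right) \frac{1}{q - 20}}{8} = - \frac{5}{8} + \frac{\left(15 + q\right) \frac{1}{-20 + q}}{8} = - \frac{5}{8} + \frac{\frac{1}{-20 + q} \left(15 + q\right)}{8} = - \frac{5}{8} + \frac{15 + q}{8 \left(-20 + q\right)}$)
$D{\left(y,B \right)} = 9 + \frac{B + y}{2 y}$ ($D{\left(y,B \right)} = 9 + \frac{B + y}{y + y} = 9 + \frac{B + y}{2 y}$)
$a = \frac{140536343225}{13752666868}$ ($a = 311239 \cdot \frac{1}{32828} + 309147 \cdot \frac{1}{418931} = \frac{311239}{32828} + \frac{309147}{418931} = \frac{140536343225}{13752666868} \approx 10.219$)
$\frac{D{\left(927,Y{\left(19 \right)} \right)}}{a} = \frac{\frac{1}{2} \cdot \frac{1}{927} \left(\frac{115 - 76}{8 \left(-20 + 19\right)} + 19 \cdot 927\right)}{\frac{140536343225}{13752666868}} = \frac{1}{2} \cdot \frac{1}{927} \left(\frac{115 - 76}{8 \left(-1\right)} + 17613\right) \frac{13752666868}{140536343225} = \frac{1}{2} \cdot \frac{1}{927} \left(\frac{1}{8} \left(-1\right) 39 + 17613\right) \frac{13752666868}{140536343225} = \frac{1}{2} \cdot \frac{1}{927} \left(- \frac{39}{8} + 17613\right) \frac{13752666868}{140536343225} = \frac{1}{2} \cdot \frac{1}{927} \cdot \frac{140865}{8} \cdot \frac{13752666868}{140536343225} = \frac{46955}{4944} \cdot \frac{13752666868}{140536343225} = \frac{32287823639347}{34740584045220}$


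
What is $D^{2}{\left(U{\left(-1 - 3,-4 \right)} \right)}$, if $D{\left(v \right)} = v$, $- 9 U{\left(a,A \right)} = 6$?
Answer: $\frac{4}{9} \approx 0.44444$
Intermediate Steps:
$U{\left(a,A \right)} = - \frac{2}{3}$ ($U{\left(a,A \right)} = \left(- \frac{1}{9}\right) 6 = - \frac{2}{3}$)
$D^{2}{\left(U{\left(-1 - 3,-4 \right)} \right)} = \left(- \frac{2}{3}\right)^{2} = \frac{4}{9}$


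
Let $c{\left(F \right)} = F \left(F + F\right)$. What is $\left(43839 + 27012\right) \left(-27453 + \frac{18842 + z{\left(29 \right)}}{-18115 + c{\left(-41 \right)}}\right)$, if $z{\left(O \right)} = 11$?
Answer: $- \frac{28696990390662}{14753} \approx -1.9452 \cdot 10^{9}$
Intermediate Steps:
$c{\left(F \right)} = 2 F^{2}$ ($c{\left(F \right)} = F 2 F = 2 F^{2}$)
$\left(43839 + 27012\right) \left(-27453 + \frac{18842 + z{\left(29 \right)}}{-18115 + c{\left(-41 \right)}}\right) = \left(43839 + 27012\right) \left(-27453 + \frac{18842 + 11}{-18115 + 2 \left(-41\right)^{2}}\right) = 70851 \left(-27453 + \frac{18853}{-18115 + 2 \cdot 1681}\right) = 70851 \left(-27453 + \frac{18853}{-18115 + 3362}\right) = 70851 \left(-27453 + \frac{18853}{-14753}\right) = 70851 \left(-27453 + 18853 \left(- \frac{1}{14753}\right)\right) = 70851 \left(-27453 - \frac{18853}{14753}\right) = 70851 \left(- \frac{405032962}{14753}\right) = - \frac{28696990390662}{14753}$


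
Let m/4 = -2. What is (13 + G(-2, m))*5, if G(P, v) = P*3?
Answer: 35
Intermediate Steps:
m = -8 (m = 4*(-2) = -8)
G(P, v) = 3*P
(13 + G(-2, m))*5 = (13 + 3*(-2))*5 = (13 - 6)*5 = 7*5 = 35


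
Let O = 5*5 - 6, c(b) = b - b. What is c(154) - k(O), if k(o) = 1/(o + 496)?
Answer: -1/515 ≈ -0.0019417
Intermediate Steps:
c(b) = 0
O = 19 (O = 25 - 6 = 19)
k(o) = 1/(496 + o)
c(154) - k(O) = 0 - 1/(496 + 19) = 0 - 1/515 = -1/515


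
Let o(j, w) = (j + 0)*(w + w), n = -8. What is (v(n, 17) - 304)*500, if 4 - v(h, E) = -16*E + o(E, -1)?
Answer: 3000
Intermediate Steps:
o(j, w) = 2*j*w (o(j, w) = j*(2*w) = 2*j*w)
v(h, E) = 4 + 18*E (v(h, E) = 4 - (-16*E + 2*E*(-1)) = 4 - (-16*E - 2*E) = 4 - (-18)*E = 4 + 18*E)
(v(n, 17) - 304)*500 = ((4 + 18*17) - 304)*500 = ((4 + 306) - 304)*500 = (310 - 304)*500 = 6*500 = 3000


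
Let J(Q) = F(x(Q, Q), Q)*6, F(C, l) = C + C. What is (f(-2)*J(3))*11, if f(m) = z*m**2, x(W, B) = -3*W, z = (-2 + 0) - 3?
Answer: 23760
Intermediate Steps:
z = -5 (z = -2 - 3 = -5)
F(C, l) = 2*C
f(m) = -5*m**2
J(Q) = -36*Q (J(Q) = (2*(-3*Q))*6 = -6*Q*6 = -36*Q)
(f(-2)*J(3))*11 = ((-5*(-2)**2)*(-36*3))*11 = (-5*4*(-108))*11 = -20*(-108)*11 = 2160*11 = 23760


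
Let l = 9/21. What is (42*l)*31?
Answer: 558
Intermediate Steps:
l = 3/7 (l = 9*(1/21) = 3/7 ≈ 0.42857)
(42*l)*31 = (42*(3/7))*31 = 18*31 = 558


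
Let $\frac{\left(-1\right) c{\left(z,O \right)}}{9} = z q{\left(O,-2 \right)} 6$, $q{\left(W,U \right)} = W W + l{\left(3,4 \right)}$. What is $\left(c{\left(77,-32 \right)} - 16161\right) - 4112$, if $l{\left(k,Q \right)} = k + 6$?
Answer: $-4315487$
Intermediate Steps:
$l{\left(k,Q \right)} = 6 + k$
$q{\left(W,U \right)} = 9 + W^{2}$ ($q{\left(W,U \right)} = W W + \left(6 + 3\right) = W^{2} + 9 = 9 + W^{2}$)
$c{\left(z,O \right)} = - 54 z \left(9 + O^{2}\right)$ ($c{\left(z,O \right)} = - 9 z \left(9 + O^{2}\right) 6 = - 9 \cdot 6 z \left(9 + O^{2}\right) = - 54 z \left(9 + O^{2}\right)$)
$\left(c{\left(77,-32 \right)} - 16161\right) - 4112 = \left(\left(-54\right) 77 \left(9 + \left(-32\right)^{2}\right) - 16161\right) - 4112 = \left(\left(-54\right) 77 \left(9 + 1024\right) - 16161\right) - 4112 = \left(\left(-54\right) 77 \cdot 1033 - 16161\right) - 4112 = \left(-4295214 - 16161\right) - 4112 = -4311375 - 4112 = -4315487$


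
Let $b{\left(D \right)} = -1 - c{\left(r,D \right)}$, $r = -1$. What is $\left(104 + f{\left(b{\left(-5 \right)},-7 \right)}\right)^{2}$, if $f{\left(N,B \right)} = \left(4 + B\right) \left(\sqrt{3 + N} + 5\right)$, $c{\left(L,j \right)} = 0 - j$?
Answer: $7894 - 534 i \sqrt{3} \approx 7894.0 - 924.92 i$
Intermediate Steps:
$c{\left(L,j \right)} = - j$
$b{\left(D \right)} = -1 + D$ ($b{\left(D \right)} = -1 - - D = -1 + D$)
$f{\left(N,B \right)} = \left(4 + B\right) \left(5 + \sqrt{3 + N}\right)$
$\left(104 + f{\left(b{\left(-5 \right)},-7 \right)}\right)^{2} = \left(104 + \left(20 + 4 \sqrt{3 - 6} + 5 \left(-7\right) - 7 \sqrt{3 - 6}\right)\right)^{2} = \left(104 + \left(20 + 4 \sqrt{3 - 6} - 35 - 7 \sqrt{3 - 6}\right)\right)^{2} = \left(104 + \left(20 + 4 \sqrt{-3} - 35 - 7 \sqrt{-3}\right)\right)^{2} = \left(104 + \left(20 + 4 i \sqrt{3} - 35 - 7 i \sqrt{3}\right)\right)^{2} = \left(104 - \left(15 + 3 i \sqrt{3}\right)\right)^{2} = \left(89 - 3 i \sqrt{3}\right)^{2}$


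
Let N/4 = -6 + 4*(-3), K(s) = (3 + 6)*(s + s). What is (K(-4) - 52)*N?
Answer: 8928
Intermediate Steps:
K(s) = 18*s (K(s) = 9*(2*s) = 18*s)
N = -72 (N = 4*(-6 + 4*(-3)) = 4*(-6 - 12) = 4*(-18) = -72)
(K(-4) - 52)*N = (18*(-4) - 52)*(-72) = (-72 - 52)*(-72) = -124*(-72) = 8928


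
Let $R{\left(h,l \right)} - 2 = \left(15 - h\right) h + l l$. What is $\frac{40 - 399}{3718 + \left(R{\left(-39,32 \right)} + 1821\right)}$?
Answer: $- \frac{359}{4459} \approx -0.080511$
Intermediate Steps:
$R{\left(h,l \right)} = 2 + l^{2} + h \left(15 - h\right)$ ($R{\left(h,l \right)} = 2 + \left(\left(15 - h\right) h + l l\right) = 2 + \left(h \left(15 - h\right) + l^{2}\right) = 2 + \left(l^{2} + h \left(15 - h\right)\right) = 2 + l^{2} + h \left(15 - h\right)$)
$\frac{40 - 399}{3718 + \left(R{\left(-39,32 \right)} + 1821\right)} = \frac{40 - 399}{3718 + \left(\left(2 + 32^{2} - \left(-39\right)^{2} + 15 \left(-39\right)\right) + 1821\right)} = - \frac{359}{3718 + \left(\left(2 + 1024 - 1521 - 585\right) + 1821\right)} = - \frac{359}{3718 + \left(-1080 + 1821\right)} = - \frac{359}{3718 + 741} = - \frac{359}{4459}$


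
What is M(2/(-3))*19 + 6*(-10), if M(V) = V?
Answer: -218/3 ≈ -72.667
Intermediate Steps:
M(2/(-3))*19 + 6*(-10) = (2/(-3))*19 + 6*(-10) = (2*(-1/3))*19 - 60 = -2/3*19 - 60 = -38/3 - 60 = -218/3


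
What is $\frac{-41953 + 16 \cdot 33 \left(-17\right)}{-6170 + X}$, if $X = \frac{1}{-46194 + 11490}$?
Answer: $\frac{1767440016}{214123681} \approx 8.2543$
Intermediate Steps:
$X = - \frac{1}{34704}$ ($X = \frac{1}{-34704} = - \frac{1}{34704} \approx -2.8815 \cdot 10^{-5}$)
$\frac{-41953 + 16 \cdot 33 \left(-17\right)}{-6170 + X} = \frac{-41953 + 16 \cdot 33 \left(-17\right)}{-6170 - \frac{1}{34704}} = \frac{-41953 + 528 \left(-17\right)}{- \frac{214123681}{34704}} = \left(-41953 - 8976\right) \left(- \frac{34704}{214123681}\right) = \left(-50929\right) \left(- \frac{34704}{214123681}\right) = \frac{1767440016}{214123681}$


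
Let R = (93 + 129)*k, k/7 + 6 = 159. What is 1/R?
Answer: 1/237762 ≈ 4.2059e-6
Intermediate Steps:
k = 1071 (k = -42 + 7*159 = -42 + 1113 = 1071)
R = 237762 (R = (93 + 129)*1071 = 222*1071 = 237762)
1/R = 1/237762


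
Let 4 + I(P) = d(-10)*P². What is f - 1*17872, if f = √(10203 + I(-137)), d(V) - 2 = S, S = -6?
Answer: -17872 + I*√64877 ≈ -17872.0 + 254.71*I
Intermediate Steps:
d(V) = -4 (d(V) = 2 - 6 = -4)
I(P) = -4 - 4*P²
f = I*√64877 (f = √(10203 + (-4 - 4*(-137)²)) = √(10203 + (-4 - 4*18769)) = √(10203 + (-4 - 75076)) = √(10203 - 75080) = √(-64877) = I*√64877 ≈ 254.71*I)
f - 1*17872 = I*√64877 - 1*17872 = I*√64877 - 17872 = -17872 + I*√64877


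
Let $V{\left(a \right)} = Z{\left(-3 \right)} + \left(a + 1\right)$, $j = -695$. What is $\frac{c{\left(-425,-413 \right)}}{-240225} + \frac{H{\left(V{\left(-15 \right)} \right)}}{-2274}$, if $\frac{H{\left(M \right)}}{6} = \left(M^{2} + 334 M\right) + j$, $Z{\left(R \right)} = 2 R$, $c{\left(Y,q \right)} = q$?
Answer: $\frac{1675725902}{91045275} \approx 18.405$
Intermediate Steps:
$V{\left(a \right)} = -5 + a$ ($V{\left(a \right)} = 2 \left(-3\right) + \left(a + 1\right) = -6 + \left(1 + a\right) = -5 + a$)
$H{\left(M \right)} = -4170 + 6 M^{2} + 2004 M$ ($H{\left(M \right)} = 6 \left(\left(M^{2} + 334 M\right) - 695\right) = 6 \left(-695 + M^{2} + 334 M\right) = -4170 + 6 M^{2} + 2004 M$)
$\frac{c{\left(-425,-413 \right)}}{-240225} + \frac{H{\left(V{\left(-15 \right)} \right)}}{-2274} = - \frac{413}{-240225} + \frac{-4170 + 6 \left(-5 - 15\right)^{2} + 2004 \left(-5 - 15\right)}{-2274} = \left(-413\right) \left(- \frac{1}{240225}\right) + \left(-4170 + 6 \left(-20\right)^{2} + 2004 \left(-20\right)\right) \left(- \frac{1}{2274}\right) = \frac{413}{240225} + \left(-4170 + 6 \cdot 400 - 40080\right) \left(- \frac{1}{2274}\right) = \frac{413}{240225} + \left(-4170 + 2400 - 40080\right) \left(- \frac{1}{2274}\right) = \frac{413}{240225} - - \frac{6975}{379} = \frac{413}{240225} + \frac{6975}{379} = \frac{1675725902}{91045275}$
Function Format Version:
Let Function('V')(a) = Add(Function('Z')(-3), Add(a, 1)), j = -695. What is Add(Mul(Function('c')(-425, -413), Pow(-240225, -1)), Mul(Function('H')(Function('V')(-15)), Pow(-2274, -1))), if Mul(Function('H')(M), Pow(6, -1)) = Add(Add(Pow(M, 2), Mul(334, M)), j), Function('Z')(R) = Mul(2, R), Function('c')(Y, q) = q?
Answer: Rational(1675725902, 91045275) ≈ 18.405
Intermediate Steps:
Function('V')(a) = Add(-5, a) (Function('V')(a) = Add(Mul(2, -3), Add(a, 1)) = Add(-6, Add(1, a)) = Add(-5, a))
Function('H')(M) = Add(-4170, Mul(6, Pow(M, 2)), Mul(2004, M)) (Function('H')(M) = Mul(6, Add(Add(Pow(M, 2), Mul(334, M)), -695)) = Mul(6, Add(-695, Pow(M, 2), Mul(334, M))) = Add(-4170, Mul(6, Pow(M, 2)), Mul(2004, M)))
Add(Mul(Function('c')(-425, -413), Pow(-240225, -1)), Mul(Function('H')(Function('V')(-15)), Pow(-2274, -1))) = Add(Mul(-413, Pow(-240225, -1)), Mul(Add(-4170, Mul(6, Pow(Add(-5, -15), 2)), Mul(2004, Add(-5, -15))), Pow(-2274, -1))) = Add(Mul(-413, Rational(-1, 240225)), Mul(Add(-4170, Mul(6, Pow(-20, 2)), Mul(2004, -20)), Rational(-1, 2274))) = Add(Rational(413, 240225), Mul(Add(-4170, Mul(6, 400), -40080), Rational(-1, 2274))) = Add(Rational(413, 240225), Mul(Add(-4170, 2400, -40080), Rational(-1, 2274))) = Add(Rational(413, 240225), Mul(-41850, Rational(-1, 2274))) = Add(Rational(413, 240225), Rational(6975, 379)) = Rational(1675725902, 91045275)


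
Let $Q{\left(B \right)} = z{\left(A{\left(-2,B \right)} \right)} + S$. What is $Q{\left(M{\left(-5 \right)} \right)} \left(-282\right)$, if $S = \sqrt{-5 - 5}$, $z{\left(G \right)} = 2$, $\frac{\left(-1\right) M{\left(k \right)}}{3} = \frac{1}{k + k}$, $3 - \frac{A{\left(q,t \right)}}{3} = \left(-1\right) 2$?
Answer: $-564 - 282 i \sqrt{10} \approx -564.0 - 891.76 i$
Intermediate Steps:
$A{\left(q,t \right)} = 15$ ($A{\left(q,t \right)} = 9 - 3 \left(\left(-1\right) 2\right) = 9 - -6 = 9 + 6 = 15$)
$M{\left(k \right)} = - \frac{3}{2 k}$ ($M{\left(k \right)} = - \frac{3}{k + k} = - \frac{3}{2 k}$)
$S = i \sqrt{10}$ ($S = \sqrt{-10} = i \sqrt{10} \approx 3.1623 i$)
$Q{\left(B \right)} = 2 + i \sqrt{10}$
$Q{\left(M{\left(-5 \right)} \right)} \left(-282\right) = \left(2 + i \sqrt{10}\right) \left(-282\right) = -564 - 282 i \sqrt{10}$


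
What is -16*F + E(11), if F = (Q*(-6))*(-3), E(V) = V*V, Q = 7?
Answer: -1895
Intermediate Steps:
E(V) = V²
F = 126 (F = (7*(-6))*(-3) = -42*(-3) = 126)
-16*F + E(11) = -16*126 + 11² = -2016 + 121 = -1895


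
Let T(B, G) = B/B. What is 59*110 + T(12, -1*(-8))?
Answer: 6491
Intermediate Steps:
T(B, G) = 1
59*110 + T(12, -1*(-8)) = 59*110 + 1 = 6490 + 1 = 6491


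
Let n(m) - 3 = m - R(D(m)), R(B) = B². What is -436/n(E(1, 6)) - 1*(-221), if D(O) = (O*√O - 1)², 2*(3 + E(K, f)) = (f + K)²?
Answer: 154868778955409122165/700763691669489273 + 4463523840*√86/233587897223163091 ≈ 221.00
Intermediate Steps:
E(K, f) = -3 + (K + f)²/2 (E(K, f) = -3 + (f + K)²/2 = -3 + (K + f)²/2)
D(O) = (-1 + O^(3/2))² (D(O) = (O^(3/2) - 1)² = (-1 + O^(3/2))²)
n(m) = 3 + m - (-1 + m^(3/2))⁴ (n(m) = 3 + (m - ((-1 + m^(3/2))²)²) = 3 + (m - (-1 + m^(3/2))⁴) = 3 + m - (-1 + m^(3/2))⁴)
-436/n(E(1, 6)) - 1*(-221) = -436/(3 + (-3 + (1 + 6)²/2) - (-1 + (-3 + (1 + 6)²/2)^(3/2))⁴) - 1*(-221) = -436/(3 + (-3 + (½)*7²) - (-1 + (-3 + (½)*7²)^(3/2))⁴) + 221 = -436/(3 + (-3 + (½)*49) - (-1 + (-3 + (½)*49)^(3/2))⁴) + 221 = -436/(3 + (-3 + 49/2) - (-1 + (-3 + 49/2)^(3/2))⁴) + 221 = -436/(3 + 43/2 - (-1 + (43/2)^(3/2))⁴) + 221 = -436/(3 + 43/2 - (-1 + 43*√86/4)⁴) + 221 = -436/(49/2 - (-1 + 43*√86/4)⁴) + 221 = 221 - 436/(49/2 - (-1 + 43*√86/4)⁴)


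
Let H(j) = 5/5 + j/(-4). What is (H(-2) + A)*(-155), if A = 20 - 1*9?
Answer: -3875/2 ≈ -1937.5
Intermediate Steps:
A = 11 (A = 20 - 9 = 11)
H(j) = 1 - j/4 (H(j) = 5*(1/5) + j*(-1/4) = 1 - j/4)
(H(-2) + A)*(-155) = ((1 - 1/4*(-2)) + 11)*(-155) = ((1 + 1/2) + 11)*(-155) = (3/2 + 11)*(-155) = (25/2)*(-155) = -3875/2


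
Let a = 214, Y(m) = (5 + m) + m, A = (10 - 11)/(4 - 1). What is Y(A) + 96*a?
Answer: 61645/3 ≈ 20548.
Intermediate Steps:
A = -⅓ (A = -1/3 = -1*⅓ = -⅓ ≈ -0.33333)
Y(m) = 5 + 2*m
Y(A) + 96*a = (5 + 2*(-⅓)) + 96*214 = (5 - ⅔) + 20544 = 13/3 + 20544 = 61645/3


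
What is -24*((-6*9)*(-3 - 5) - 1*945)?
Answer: 12312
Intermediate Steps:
-24*((-6*9)*(-3 - 5) - 1*945) = -24*(-54*(-8) - 945) = -24*(432 - 945) = -24*(-513) = 12312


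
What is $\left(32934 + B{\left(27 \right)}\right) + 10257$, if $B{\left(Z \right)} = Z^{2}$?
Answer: $43920$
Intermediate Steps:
$\left(32934 + B{\left(27 \right)}\right) + 10257 = \left(32934 + 27^{2}\right) + 10257 = \left(32934 + 729\right) + 10257 = 33663 + 10257 = 43920$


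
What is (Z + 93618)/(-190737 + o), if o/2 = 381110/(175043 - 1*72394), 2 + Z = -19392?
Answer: -331261712/851226091 ≈ -0.38916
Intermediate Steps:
Z = -19394 (Z = -2 - 19392 = -19394)
o = 33140/4463 (o = 2*(381110/(175043 - 1*72394)) = 2*(381110/(175043 - 72394)) = 2*(381110/102649) = 2*(381110*(1/102649)) = 2*(16570/4463) = 33140/4463 ≈ 7.4255)
(Z + 93618)/(-190737 + o) = (-19394 + 93618)/(-190737 + 33140/4463) = 74224/(-851226091/4463) = 74224*(-4463/851226091) = -331261712/851226091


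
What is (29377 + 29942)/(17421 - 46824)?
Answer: -2197/1089 ≈ -2.0174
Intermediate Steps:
(29377 + 29942)/(17421 - 46824) = 59319/(-29403) = 59319*(-1/29403) = -2197/1089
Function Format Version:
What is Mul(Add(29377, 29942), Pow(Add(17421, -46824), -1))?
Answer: Rational(-2197, 1089) ≈ -2.0174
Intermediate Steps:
Mul(Add(29377, 29942), Pow(Add(17421, -46824), -1)) = Mul(59319, Pow(-29403, -1)) = Mul(59319, Rational(-1, 29403)) = Rational(-2197, 1089)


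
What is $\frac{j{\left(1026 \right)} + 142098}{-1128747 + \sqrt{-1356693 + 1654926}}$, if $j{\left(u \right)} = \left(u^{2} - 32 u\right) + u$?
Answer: $- \frac{18231897793}{17695409608} - \frac{48457 \sqrt{33137}}{17695409608} \approx -1.0308$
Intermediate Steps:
$j{\left(u \right)} = u^{2} - 31 u$
$\frac{j{\left(1026 \right)} + 142098}{-1128747 + \sqrt{-1356693 + 1654926}} = \frac{1026 \left(-31 + 1026\right) + 142098}{-1128747 + \sqrt{-1356693 + 1654926}} = \frac{1026 \cdot 995 + 142098}{-1128747 + \sqrt{298233}} = \frac{1020870 + 142098}{-1128747 + 3 \sqrt{33137}} = \frac{1162968}{-1128747 + 3 \sqrt{33137}}$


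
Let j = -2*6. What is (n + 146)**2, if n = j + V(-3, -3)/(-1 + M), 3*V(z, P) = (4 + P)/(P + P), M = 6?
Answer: 145419481/8100 ≈ 17953.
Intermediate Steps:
j = -12
V(z, P) = (4 + P)/(6*P) (V(z, P) = ((4 + P)/(P + P))/3 = ((4 + P)/((2*P)))/3 = ((4 + P)*(1/(2*P)))/3 = ((4 + P)/(2*P))/3 = (4 + P)/(6*P))
n = -1081/90 (n = -12 + ((1/6)*(4 - 3)/(-3))/(-1 + 6) = -12 + ((1/6)*(-1/3)*1)/5 = -12 - 1/18*1/5 = -12 - 1/90 = -1081/90 ≈ -12.011)
(n + 146)**2 = (-1081/90 + 146)**2 = (12059/90)**2 = 145419481/8100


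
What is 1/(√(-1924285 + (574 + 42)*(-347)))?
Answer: -I*√2138037/2138037 ≈ -0.0006839*I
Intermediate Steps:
1/(√(-1924285 + (574 + 42)*(-347))) = 1/(√(-1924285 + 616*(-347))) = 1/(√(-1924285 - 213752)) = 1/(√(-2138037)) = 1/(I*√2138037) = -I*√2138037/2138037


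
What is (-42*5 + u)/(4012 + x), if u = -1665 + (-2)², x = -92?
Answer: -1871/3920 ≈ -0.47730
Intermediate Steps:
u = -1661 (u = -1665 + 4 = -1661)
(-42*5 + u)/(4012 + x) = (-42*5 - 1661)/(4012 - 92) = (-210 - 1661)/3920 = -1871*1/3920 = -1871/3920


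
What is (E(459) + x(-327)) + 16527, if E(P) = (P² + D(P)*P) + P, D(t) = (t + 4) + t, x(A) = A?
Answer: 650538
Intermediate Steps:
D(t) = 4 + 2*t (D(t) = (4 + t) + t = 4 + 2*t)
E(P) = P + P² + P*(4 + 2*P) (E(P) = (P² + (4 + 2*P)*P) + P = (P² + P*(4 + 2*P)) + P = P + P² + P*(4 + 2*P))
(E(459) + x(-327)) + 16527 = (459*(5 + 3*459) - 327) + 16527 = (459*(5 + 1377) - 327) + 16527 = (459*1382 - 327) + 16527 = (634338 - 327) + 16527 = 634011 + 16527 = 650538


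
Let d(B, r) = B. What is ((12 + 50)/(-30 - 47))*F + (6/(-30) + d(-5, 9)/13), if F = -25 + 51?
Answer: -107706/5005 ≈ -21.520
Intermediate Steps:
F = 26
((12 + 50)/(-30 - 47))*F + (6/(-30) + d(-5, 9)/13) = ((12 + 50)/(-30 - 47))*26 + (6/(-30) - 5/13) = (62/(-77))*26 + (6*(-1/30) - 5*1/13) = (62*(-1/77))*26 + (-⅕ - 5/13) = -62/77*26 - 38/65 = -1612/77 - 38/65 = -107706/5005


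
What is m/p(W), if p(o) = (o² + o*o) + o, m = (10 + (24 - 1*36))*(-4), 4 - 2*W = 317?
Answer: 2/12207 ≈ 0.00016384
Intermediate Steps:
W = -313/2 (W = 2 - ½*317 = 2 - 317/2 = -313/2 ≈ -156.50)
m = 8 (m = (10 + (24 - 36))*(-4) = (10 - 12)*(-4) = -2*(-4) = 8)
p(o) = o + 2*o² (p(o) = (o² + o²) + o = 2*o² + o = o + 2*o²)
m/p(W) = 8/((-313*(1 + 2*(-313/2))/2)) = 8/((-313*(1 - 313)/2)) = 8/((-313/2*(-312))) = 8/48828 = 8*(1/48828) = 2/12207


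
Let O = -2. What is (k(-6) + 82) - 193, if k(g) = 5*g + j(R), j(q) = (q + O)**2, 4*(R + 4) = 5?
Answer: -1895/16 ≈ -118.44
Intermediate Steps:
R = -11/4 (R = -4 + (1/4)*5 = -4 + 5/4 = -11/4 ≈ -2.7500)
j(q) = (-2 + q)**2 (j(q) = (q - 2)**2 = (-2 + q)**2)
k(g) = 361/16 + 5*g (k(g) = 5*g + (-2 - 11/4)**2 = 5*g + (-19/4)**2 = 5*g + 361/16 = 361/16 + 5*g)
(k(-6) + 82) - 193 = ((361/16 + 5*(-6)) + 82) - 193 = ((361/16 - 30) + 82) - 193 = (-119/16 + 82) - 193 = 1193/16 - 193 = -1895/16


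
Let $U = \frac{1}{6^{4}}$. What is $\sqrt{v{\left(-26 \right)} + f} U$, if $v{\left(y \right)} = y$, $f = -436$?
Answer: $\frac{i \sqrt{462}}{1296} \approx 0.016585 i$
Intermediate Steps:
$U = \frac{1}{1296} \approx 0.0007716$
$\sqrt{v{\left(-26 \right)} + f} U = \sqrt{-26 - 436} \cdot \frac{1}{1296} = \sqrt{-462} \cdot \frac{1}{1296} = i \sqrt{462} \cdot \frac{1}{1296} = \frac{i \sqrt{462}}{1296}$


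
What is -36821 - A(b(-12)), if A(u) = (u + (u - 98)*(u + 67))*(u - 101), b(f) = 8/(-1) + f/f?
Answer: -717977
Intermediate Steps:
b(f) = -7 (b(f) = 8*(-1) + 1 = -8 + 1 = -7)
A(u) = (-101 + u)*(u + (-98 + u)*(67 + u)) (A(u) = (u + (-98 + u)*(67 + u))*(-101 + u) = (-101 + u)*(u + (-98 + u)*(67 + u)))
-36821 - A(b(-12)) = -36821 - (663166 + (-7)³ - 3536*(-7) - 131*(-7)²) = -36821 - (663166 - 343 + 24752 - 131*49) = -36821 - (663166 - 343 + 24752 - 6419) = -36821 - 1*681156 = -36821 - 681156 = -717977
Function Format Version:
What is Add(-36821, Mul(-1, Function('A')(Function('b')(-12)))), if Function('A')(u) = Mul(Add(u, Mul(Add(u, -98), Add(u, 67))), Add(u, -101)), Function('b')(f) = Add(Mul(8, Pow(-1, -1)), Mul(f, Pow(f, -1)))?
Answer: -717977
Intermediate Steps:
Function('b')(f) = -7 (Function('b')(f) = Add(Mul(8, -1), 1) = Add(-8, 1) = -7)
Function('A')(u) = Mul(Add(-101, u), Add(u, Mul(Add(-98, u), Add(67, u)))) (Function('A')(u) = Mul(Add(u, Mul(Add(-98, u), Add(67, u))), Add(-101, u)) = Mul(Add(-101, u), Add(u, Mul(Add(-98, u), Add(67, u)))))
Add(-36821, Mul(-1, Function('A')(Function('b')(-12)))) = Add(-36821, Mul(-1, Add(663166, Pow(-7, 3), Mul(-3536, -7), Mul(-131, Pow(-7, 2))))) = Add(-36821, Mul(-1, Add(663166, -343, 24752, Mul(-131, 49)))) = Add(-36821, Mul(-1, Add(663166, -343, 24752, -6419))) = Add(-36821, Mul(-1, 681156)) = Add(-36821, -681156) = -717977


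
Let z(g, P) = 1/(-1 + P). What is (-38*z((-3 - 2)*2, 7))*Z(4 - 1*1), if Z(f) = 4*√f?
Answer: -76*√3/3 ≈ -43.879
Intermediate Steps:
(-38*z((-3 - 2)*2, 7))*Z(4 - 1*1) = (-38/(-1 + 7))*(4*√(4 - 1*1)) = (-38/6)*(4*√(4 - 1)) = (-38*⅙)*(4*√3) = -76*√3/3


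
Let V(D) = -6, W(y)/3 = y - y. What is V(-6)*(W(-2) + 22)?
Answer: -132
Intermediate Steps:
W(y) = 0 (W(y) = 3*(y - y) = 3*0 = 0)
V(-6)*(W(-2) + 22) = -6*(0 + 22) = -6*22 = -132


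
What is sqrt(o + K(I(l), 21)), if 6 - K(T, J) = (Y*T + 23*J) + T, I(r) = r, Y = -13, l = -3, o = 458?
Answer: I*sqrt(55) ≈ 7.4162*I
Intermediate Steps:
K(T, J) = 6 - 23*J + 12*T (K(T, J) = 6 - ((-13*T + 23*J) + T) = 6 - (-12*T + 23*J) = 6 + (-23*J + 12*T) = 6 - 23*J + 12*T)
sqrt(o + K(I(l), 21)) = sqrt(458 + (6 - 23*21 + 12*(-3))) = sqrt(458 + (6 - 483 - 36)) = sqrt(458 - 513) = sqrt(-55) = I*sqrt(55)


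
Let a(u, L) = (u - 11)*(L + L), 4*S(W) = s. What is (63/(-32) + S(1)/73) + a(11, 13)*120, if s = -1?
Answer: -4607/2336 ≈ -1.9722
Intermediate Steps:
S(W) = -¼ (S(W) = (¼)*(-1) = -¼)
a(u, L) = 2*L*(-11 + u) (a(u, L) = (-11 + u)*(2*L) = 2*L*(-11 + u))
(63/(-32) + S(1)/73) + a(11, 13)*120 = (63/(-32) - ¼/73) + (2*13*(-11 + 11))*120 = (63*(-1/32) - ¼*1/73) + (2*13*0)*120 = (-63/32 - 1/292) + 0*120 = -4607/2336 + 0 = -4607/2336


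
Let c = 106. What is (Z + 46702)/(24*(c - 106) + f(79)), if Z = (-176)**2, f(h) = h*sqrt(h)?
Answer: 77678*sqrt(79)/6241 ≈ 110.63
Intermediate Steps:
f(h) = h**(3/2)
Z = 30976
(Z + 46702)/(24*(c - 106) + f(79)) = (30976 + 46702)/(24*(106 - 106) + 79**(3/2)) = 77678/(24*0 + 79*sqrt(79)) = 77678/(0 + 79*sqrt(79)) = 77678/((79*sqrt(79))) = 77678*(sqrt(79)/6241) = 77678*sqrt(79)/6241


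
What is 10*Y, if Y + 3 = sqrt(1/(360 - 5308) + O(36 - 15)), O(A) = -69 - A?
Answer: -30 + 5*I*sqrt(550862077)/1237 ≈ -30.0 + 94.868*I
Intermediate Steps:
Y = -3 + I*sqrt(550862077)/2474 (Y = -3 + sqrt(1/(360 - 5308) + (-69 - (36 - 15))) = -3 + sqrt(1/(-4948) + (-69 - 1*21)) = -3 + sqrt(-1/4948 + (-69 - 21)) = -3 + sqrt(-1/4948 - 90) = -3 + sqrt(-445321/4948) = -3 + I*sqrt(550862077)/2474 ≈ -3.0 + 9.4868*I)
10*Y = 10*(-3 + I*sqrt(550862077)/2474) = -30 + 5*I*sqrt(550862077)/1237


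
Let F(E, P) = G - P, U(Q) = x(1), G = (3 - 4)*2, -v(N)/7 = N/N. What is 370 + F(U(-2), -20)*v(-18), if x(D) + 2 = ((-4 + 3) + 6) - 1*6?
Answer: 244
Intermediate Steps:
v(N) = -7 (v(N) = -7*N/N = -7*1 = -7)
G = -2 (G = -1*2 = -2)
x(D) = -3 (x(D) = -2 + (((-4 + 3) + 6) - 1*6) = -2 + ((-1 + 6) - 6) = -2 + (5 - 6) = -2 - 1 = -3)
U(Q) = -3
F(E, P) = -2 - P
370 + F(U(-2), -20)*v(-18) = 370 + (-2 - 1*(-20))*(-7) = 370 + (-2 + 20)*(-7) = 370 + 18*(-7) = 370 - 126 = 244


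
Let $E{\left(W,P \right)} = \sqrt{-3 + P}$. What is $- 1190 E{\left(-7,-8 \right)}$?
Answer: $- 1190 i \sqrt{11} \approx - 3946.8 i$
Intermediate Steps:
$- 1190 E{\left(-7,-8 \right)} = - 1190 \sqrt{-3 - 8} = - 1190 \sqrt{-11} = - 1190 i \sqrt{11}$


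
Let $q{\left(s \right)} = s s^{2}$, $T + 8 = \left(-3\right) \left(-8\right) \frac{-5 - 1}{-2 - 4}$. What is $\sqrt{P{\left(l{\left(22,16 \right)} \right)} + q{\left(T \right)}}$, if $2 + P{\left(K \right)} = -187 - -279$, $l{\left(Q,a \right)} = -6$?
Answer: $\sqrt{4186} \approx 64.699$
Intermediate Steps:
$P{\left(K \right)} = 90$ ($P{\left(K \right)} = -2 - -92 = -2 + \left(-187 + 279\right) = -2 + 92 = 90$)
$T = 16$ ($T = -8 + \left(-3\right) \left(-8\right) \frac{-5 - 1}{-2 - 4} = -8 + 24 \left(- \frac{6}{-6}\right) = -8 + 24 \left(\left(-6\right) \left(- \frac{1}{6}\right)\right) = -8 + 24 \cdot 1 = -8 + 24 = 16$)
$q{\left(s \right)} = s^{3}$
$\sqrt{P{\left(l{\left(22,16 \right)} \right)} + q{\left(T \right)}} = \sqrt{90 + 16^{3}} = \sqrt{90 + 4096} = \sqrt{4186}$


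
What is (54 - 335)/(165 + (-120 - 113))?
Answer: 281/68 ≈ 4.1324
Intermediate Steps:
(54 - 335)/(165 + (-120 - 113)) = -281/(165 - 233) = -281/(-68) = -281*(-1/68) = 281/68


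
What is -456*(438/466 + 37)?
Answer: -4031040/233 ≈ -17301.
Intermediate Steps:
-456*(438/466 + 37) = -456*(438*(1/466) + 37) = -456*(219/233 + 37) = -456*8840/233 = -4031040/233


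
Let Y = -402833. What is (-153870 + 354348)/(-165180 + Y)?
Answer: -200478/568013 ≈ -0.35295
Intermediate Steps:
(-153870 + 354348)/(-165180 + Y) = (-153870 + 354348)/(-165180 - 402833) = 200478/(-568013) = 200478*(-1/568013) = -200478/568013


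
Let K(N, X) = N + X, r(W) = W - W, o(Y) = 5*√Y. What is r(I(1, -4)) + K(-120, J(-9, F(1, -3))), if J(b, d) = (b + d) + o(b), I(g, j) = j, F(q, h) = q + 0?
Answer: -128 + 15*I ≈ -128.0 + 15.0*I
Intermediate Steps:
F(q, h) = q
J(b, d) = b + d + 5*√b (J(b, d) = (b + d) + 5*√b = b + d + 5*√b)
r(W) = 0
r(I(1, -4)) + K(-120, J(-9, F(1, -3))) = 0 + (-120 + (-9 + 1 + 5*√(-9))) = 0 + (-120 + (-9 + 1 + 5*(3*I))) = 0 + (-120 + (-9 + 1 + 15*I)) = 0 + (-120 + (-8 + 15*I)) = 0 + (-128 + 15*I) = -128 + 15*I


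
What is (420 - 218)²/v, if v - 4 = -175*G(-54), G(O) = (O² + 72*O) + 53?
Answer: 40804/160829 ≈ 0.25371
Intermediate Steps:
G(O) = 53 + O² + 72*O
v = 160829 (v = 4 - 175*(53 + (-54)² + 72*(-54)) = 4 - 175*(53 + 2916 - 3888) = 4 - 175*(-919) = 4 + 160825 = 160829)
(420 - 218)²/v = (420 - 218)²/160829 = 202²*(1/160829) = 40804*(1/160829) = 40804/160829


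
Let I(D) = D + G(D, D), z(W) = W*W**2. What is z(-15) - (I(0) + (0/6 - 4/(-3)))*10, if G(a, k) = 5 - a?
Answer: -10315/3 ≈ -3438.3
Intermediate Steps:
z(W) = W**3
I(D) = 5 (I(D) = D + (5 - D) = 5)
z(-15) - (I(0) + (0/6 - 4/(-3)))*10 = (-15)**3 - (5 + (0/6 - 4/(-3)))*10 = -3375 - (5 + (0*(1/6) - 4*(-1/3)))*10 = -3375 - (5 + (0 + 4/3))*10 = -3375 - (5 + 4/3)*10 = -3375 - 19*10/3 = -3375 - 1*190/3 = -3375 - 190/3 = -10315/3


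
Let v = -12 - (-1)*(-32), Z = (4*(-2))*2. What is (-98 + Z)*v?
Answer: 5016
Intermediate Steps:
Z = -16 (Z = -8*2 = -16)
v = -44 (v = -12 - 1*32 = -12 - 32 = -44)
(-98 + Z)*v = (-98 - 16)*(-44) = -114*(-44) = 5016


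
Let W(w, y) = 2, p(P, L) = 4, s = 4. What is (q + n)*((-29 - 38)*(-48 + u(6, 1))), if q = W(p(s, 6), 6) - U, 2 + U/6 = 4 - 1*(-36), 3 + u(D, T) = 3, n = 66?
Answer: -514560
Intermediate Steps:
u(D, T) = 0 (u(D, T) = -3 + 3 = 0)
U = 228 (U = -12 + 6*(4 - 1*(-36)) = -12 + 6*(4 + 36) = -12 + 6*40 = -12 + 240 = 228)
q = -226 (q = 2 - 1*228 = 2 - 228 = -226)
(q + n)*((-29 - 38)*(-48 + u(6, 1))) = (-226 + 66)*((-29 - 38)*(-48 + 0)) = -(-10720)*(-48) = -160*3216 = -514560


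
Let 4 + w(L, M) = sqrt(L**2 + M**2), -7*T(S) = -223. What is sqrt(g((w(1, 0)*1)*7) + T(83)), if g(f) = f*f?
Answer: sqrt(23170)/7 ≈ 21.745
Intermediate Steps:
T(S) = 223/7 (T(S) = -1/7*(-223) = 223/7)
w(L, M) = -4 + sqrt(L**2 + M**2)
g(f) = f**2
sqrt(g((w(1, 0)*1)*7) + T(83)) = sqrt((((-4 + sqrt(1**2 + 0**2))*1)*7)**2 + 223/7) = sqrt((((-4 + sqrt(1 + 0))*1)*7)**2 + 223/7) = sqrt((((-4 + sqrt(1))*1)*7)**2 + 223/7) = sqrt((((-4 + 1)*1)*7)**2 + 223/7) = sqrt((-3*1*7)**2 + 223/7) = sqrt((-3*7)**2 + 223/7) = sqrt((-21)**2 + 223/7) = sqrt(441 + 223/7) = sqrt(3310/7) = sqrt(23170)/7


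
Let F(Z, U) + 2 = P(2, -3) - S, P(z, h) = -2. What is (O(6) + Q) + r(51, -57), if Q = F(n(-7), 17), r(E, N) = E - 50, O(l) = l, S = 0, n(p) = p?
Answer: 3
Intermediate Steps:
r(E, N) = -50 + E
F(Z, U) = -4 (F(Z, U) = -2 + (-2 - 1*0) = -2 + (-2 + 0) = -2 - 2 = -4)
Q = -4
(O(6) + Q) + r(51, -57) = (6 - 4) + (-50 + 51) = 2 + 1 = 3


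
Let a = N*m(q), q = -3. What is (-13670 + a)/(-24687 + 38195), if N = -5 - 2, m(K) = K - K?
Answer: -6835/6754 ≈ -1.0120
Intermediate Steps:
m(K) = 0
N = -7
a = 0 (a = -7*0 = 0)
(-13670 + a)/(-24687 + 38195) = (-13670 + 0)/(-24687 + 38195) = -13670/13508 = -13670*1/13508 = -6835/6754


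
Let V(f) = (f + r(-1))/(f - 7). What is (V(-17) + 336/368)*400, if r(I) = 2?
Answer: 14150/23 ≈ 615.22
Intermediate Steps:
V(f) = (2 + f)/(-7 + f) (V(f) = (f + 2)/(f - 7) = (2 + f)/(-7 + f))
(V(-17) + 336/368)*400 = ((2 - 17)/(-7 - 17) + 336/368)*400 = (-15/(-24) + 336*(1/368))*400 = (-1/24*(-15) + 21/23)*400 = (5/8 + 21/23)*400 = (283/184)*400 = 14150/23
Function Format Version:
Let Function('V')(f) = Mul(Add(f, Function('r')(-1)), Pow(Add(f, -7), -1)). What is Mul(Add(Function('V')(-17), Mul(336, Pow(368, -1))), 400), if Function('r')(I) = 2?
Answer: Rational(14150, 23) ≈ 615.22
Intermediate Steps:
Function('V')(f) = Mul(Pow(Add(-7, f), -1), Add(2, f)) (Function('V')(f) = Mul(Add(f, 2), Pow(Add(f, -7), -1)) = Mul(Add(2, f), Pow(Add(-7, f), -1)) = Mul(Pow(Add(-7, f), -1), Add(2, f)))
Mul(Add(Function('V')(-17), Mul(336, Pow(368, -1))), 400) = Mul(Add(Mul(Pow(Add(-7, -17), -1), Add(2, -17)), Mul(336, Pow(368, -1))), 400) = Mul(Add(Mul(Pow(-24, -1), -15), Mul(336, Rational(1, 368))), 400) = Mul(Add(Mul(Rational(-1, 24), -15), Rational(21, 23)), 400) = Mul(Add(Rational(5, 8), Rational(21, 23)), 400) = Mul(Rational(283, 184), 400) = Rational(14150, 23)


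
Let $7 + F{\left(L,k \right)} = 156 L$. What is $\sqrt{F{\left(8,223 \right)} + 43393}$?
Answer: $\sqrt{44634} \approx 211.27$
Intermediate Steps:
$F{\left(L,k \right)} = -7 + 156 L$
$\sqrt{F{\left(8,223 \right)} + 43393} = \sqrt{\left(-7 + 156 \cdot 8\right) + 43393} = \sqrt{\left(-7 + 1248\right) + 43393} = \sqrt{1241 + 43393} = \sqrt{44634}$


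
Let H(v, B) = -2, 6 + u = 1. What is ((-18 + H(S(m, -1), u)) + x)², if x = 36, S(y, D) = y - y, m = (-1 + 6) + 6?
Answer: 256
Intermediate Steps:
u = -5 (u = -6 + 1 = -5)
m = 11 (m = 5 + 6 = 11)
S(y, D) = 0
((-18 + H(S(m, -1), u)) + x)² = ((-18 - 2) + 36)² = (-20 + 36)² = 16² = 256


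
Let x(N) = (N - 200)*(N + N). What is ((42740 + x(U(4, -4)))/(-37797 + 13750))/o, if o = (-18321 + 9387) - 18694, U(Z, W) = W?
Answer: 11093/166092629 ≈ 6.6788e-5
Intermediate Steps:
x(N) = 2*N*(-200 + N) (x(N) = (-200 + N)*(2*N) = 2*N*(-200 + N))
o = -27628 (o = -8934 - 18694 = -27628)
((42740 + x(U(4, -4)))/(-37797 + 13750))/o = ((42740 + 2*(-4)*(-200 - 4))/(-37797 + 13750))/(-27628) = ((42740 + 2*(-4)*(-204))/(-24047))*(-1/27628) = ((42740 + 1632)*(-1/24047))*(-1/27628) = (44372*(-1/24047))*(-1/27628) = -44372/24047*(-1/27628) = 11093/166092629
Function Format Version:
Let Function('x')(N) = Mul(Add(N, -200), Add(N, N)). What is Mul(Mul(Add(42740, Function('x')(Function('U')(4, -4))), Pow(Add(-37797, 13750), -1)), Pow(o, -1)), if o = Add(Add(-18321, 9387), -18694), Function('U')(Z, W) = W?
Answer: Rational(11093, 166092629) ≈ 6.6788e-5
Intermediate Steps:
Function('x')(N) = Mul(2, N, Add(-200, N)) (Function('x')(N) = Mul(Add(-200, N), Mul(2, N)) = Mul(2, N, Add(-200, N)))
o = -27628 (o = Add(-8934, -18694) = -27628)
Mul(Mul(Add(42740, Function('x')(Function('U')(4, -4))), Pow(Add(-37797, 13750), -1)), Pow(o, -1)) = Mul(Mul(Add(42740, Mul(2, -4, Add(-200, -4))), Pow(Add(-37797, 13750), -1)), Pow(-27628, -1)) = Mul(Mul(Add(42740, Mul(2, -4, -204)), Pow(-24047, -1)), Rational(-1, 27628)) = Mul(Mul(Add(42740, 1632), Rational(-1, 24047)), Rational(-1, 27628)) = Mul(Mul(44372, Rational(-1, 24047)), Rational(-1, 27628)) = Mul(Rational(-44372, 24047), Rational(-1, 27628)) = Rational(11093, 166092629)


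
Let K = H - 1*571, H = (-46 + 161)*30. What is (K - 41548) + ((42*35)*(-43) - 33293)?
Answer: -135172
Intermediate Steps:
H = 3450 (H = 115*30 = 3450)
K = 2879 (K = 3450 - 1*571 = 3450 - 571 = 2879)
(K - 41548) + ((42*35)*(-43) - 33293) = (2879 - 41548) + ((42*35)*(-43) - 33293) = -38669 + (1470*(-43) - 33293) = -38669 + (-63210 - 33293) = -38669 - 96503 = -135172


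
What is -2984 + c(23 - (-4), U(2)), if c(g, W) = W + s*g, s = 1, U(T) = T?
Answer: -2955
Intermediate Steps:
c(g, W) = W + g (c(g, W) = W + 1*g = W + g)
-2984 + c(23 - (-4), U(2)) = -2984 + (2 + (23 - (-4))) = -2984 + (2 + (23 - 1*(-4))) = -2984 + (2 + (23 + 4)) = -2984 + (2 + 27) = -2984 + 29 = -2955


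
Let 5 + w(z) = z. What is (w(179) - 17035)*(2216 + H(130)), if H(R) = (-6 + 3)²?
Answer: -37515725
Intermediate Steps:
H(R) = 9 (H(R) = (-3)² = 9)
w(z) = -5 + z
(w(179) - 17035)*(2216 + H(130)) = ((-5 + 179) - 17035)*(2216 + 9) = (174 - 17035)*2225 = -16861*2225 = -37515725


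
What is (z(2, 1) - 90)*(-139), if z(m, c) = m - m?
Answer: 12510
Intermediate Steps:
z(m, c) = 0
(z(2, 1) - 90)*(-139) = (0 - 90)*(-139) = -90*(-139) = 12510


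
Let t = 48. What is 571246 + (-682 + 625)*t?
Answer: 568510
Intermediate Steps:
571246 + (-682 + 625)*t = 571246 + (-682 + 625)*48 = 571246 - 57*48 = 571246 - 2736 = 568510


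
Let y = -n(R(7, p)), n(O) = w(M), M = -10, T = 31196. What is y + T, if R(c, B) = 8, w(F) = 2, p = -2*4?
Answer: 31194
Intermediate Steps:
p = -8
n(O) = 2
y = -2 (y = -1*2 = -2)
y + T = -2 + 31196 = 31194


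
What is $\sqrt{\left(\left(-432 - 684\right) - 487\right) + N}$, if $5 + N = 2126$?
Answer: $\sqrt{518} \approx 22.76$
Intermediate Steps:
$N = 2121$ ($N = -5 + 2126 = 2121$)
$\sqrt{\left(\left(-432 - 684\right) - 487\right) + N} = \sqrt{\left(\left(-432 - 684\right) - 487\right) + 2121} = \sqrt{\left(-1116 - 487\right) + 2121} = \sqrt{-1603 + 2121} = \sqrt{518}$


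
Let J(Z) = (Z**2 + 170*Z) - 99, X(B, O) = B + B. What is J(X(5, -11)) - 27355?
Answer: -25654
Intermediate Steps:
X(B, O) = 2*B
J(Z) = -99 + Z**2 + 170*Z
J(X(5, -11)) - 27355 = (-99 + (2*5)**2 + 170*(2*5)) - 27355 = (-99 + 10**2 + 170*10) - 27355 = (-99 + 100 + 1700) - 27355 = 1701 - 27355 = -25654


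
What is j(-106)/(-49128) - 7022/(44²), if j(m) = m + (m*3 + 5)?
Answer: -2688794/743061 ≈ -3.6185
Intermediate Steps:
j(m) = 5 + 4*m (j(m) = m + (3*m + 5) = m + (5 + 3*m) = 5 + 4*m)
j(-106)/(-49128) - 7022/(44²) = (5 + 4*(-106))/(-49128) - 7022/(44²) = (5 - 424)*(-1/49128) - 7022/1936 = -419*(-1/49128) - 7022*1/1936 = 419/49128 - 3511/968 = -2688794/743061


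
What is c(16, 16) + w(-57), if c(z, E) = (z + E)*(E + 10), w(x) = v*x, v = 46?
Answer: -1790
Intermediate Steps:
w(x) = 46*x
c(z, E) = (10 + E)*(E + z) (c(z, E) = (E + z)*(10 + E) = (10 + E)*(E + z))
c(16, 16) + w(-57) = (16**2 + 10*16 + 10*16 + 16*16) + 46*(-57) = (256 + 160 + 160 + 256) - 2622 = 832 - 2622 = -1790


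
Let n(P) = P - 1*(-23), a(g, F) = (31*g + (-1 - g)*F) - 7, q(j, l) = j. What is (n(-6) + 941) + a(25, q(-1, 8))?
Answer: 1752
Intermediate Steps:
a(g, F) = -7 + 31*g + F*(-1 - g) (a(g, F) = (31*g + F*(-1 - g)) - 7 = -7 + 31*g + F*(-1 - g))
n(P) = 23 + P (n(P) = P + 23 = 23 + P)
(n(-6) + 941) + a(25, q(-1, 8)) = ((23 - 6) + 941) + (-7 - 1*(-1) + 31*25 - 1*(-1)*25) = (17 + 941) + (-7 + 1 + 775 + 25) = 958 + 794 = 1752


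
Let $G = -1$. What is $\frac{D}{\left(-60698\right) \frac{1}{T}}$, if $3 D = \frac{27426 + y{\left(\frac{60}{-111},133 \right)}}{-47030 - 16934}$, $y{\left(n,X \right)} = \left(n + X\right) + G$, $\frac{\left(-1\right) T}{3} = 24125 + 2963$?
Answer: $- \frac{3452453636}{17956501783} \approx -0.19227$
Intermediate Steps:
$T = -81264$ ($T = - 3 \left(24125 + 2963\right) = \left(-3\right) 27088 = -81264$)
$y{\left(n,X \right)} = -1 + X + n$ ($y{\left(n,X \right)} = \left(n + X\right) - 1 = \left(X + n\right) - 1 = -1 + X + n$)
$D = - \frac{509813}{3550002}$ ($D = \frac{\left(27426 + \left(-1 + 133 + \frac{60}{-111}\right)\right) \frac{1}{-47030 - 16934}}{3} = \frac{\left(27426 + \left(-1 + 133 + 60 \left(- \frac{1}{111}\right)\right)\right) \frac{1}{-63964}}{3} = \frac{\left(27426 - - \frac{4864}{37}\right) \left(- \frac{1}{63964}\right)}{3} = \frac{\left(27426 + \frac{4864}{37}\right) \left(- \frac{1}{63964}\right)}{3} = \frac{\frac{1019626}{37} \left(- \frac{1}{63964}\right)}{3} = \frac{1}{3} \left(- \frac{509813}{1183334}\right) = - \frac{509813}{3550002} \approx -0.14361$)
$\frac{D}{\left(-60698\right) \frac{1}{T}} = - \frac{509813}{3550002 \left(- \frac{60698}{-81264}\right)} = - \frac{509813}{3550002 \left(\left(-60698\right) \left(- \frac{1}{81264}\right)\right)} = - \frac{509813}{3550002 \cdot \frac{30349}{40632}} = \left(- \frac{509813}{3550002}\right) \frac{40632}{30349} = - \frac{3452453636}{17956501783}$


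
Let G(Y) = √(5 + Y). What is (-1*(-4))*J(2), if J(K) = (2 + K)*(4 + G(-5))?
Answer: 64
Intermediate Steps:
J(K) = 8 + 4*K (J(K) = (2 + K)*(4 + √(5 - 5)) = (2 + K)*(4 + √0) = (2 + K)*(4 + 0) = (2 + K)*4 = 8 + 4*K)
(-1*(-4))*J(2) = (-1*(-4))*(8 + 4*2) = 4*(8 + 8) = 4*16 = 64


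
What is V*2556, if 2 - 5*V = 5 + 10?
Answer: -33228/5 ≈ -6645.6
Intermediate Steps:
V = -13/5 (V = ⅖ - (5 + 10)/5 = ⅖ - ⅕*15 = ⅖ - 3 = -13/5 ≈ -2.6000)
V*2556 = -13/5*2556 = -33228/5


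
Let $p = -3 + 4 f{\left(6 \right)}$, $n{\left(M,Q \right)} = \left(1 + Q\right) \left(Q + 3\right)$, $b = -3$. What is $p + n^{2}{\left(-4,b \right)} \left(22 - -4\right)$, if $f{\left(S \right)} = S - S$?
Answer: $-3$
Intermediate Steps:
$n{\left(M,Q \right)} = \left(1 + Q\right) \left(3 + Q\right)$
$f{\left(S \right)} = 0$
$p = -3$ ($p = -3 + 4 \cdot 0 = -3 + 0 = -3$)
$p + n^{2}{\left(-4,b \right)} \left(22 - -4\right) = -3 + \left(3 + \left(-3\right)^{2} + 4 \left(-3\right)\right)^{2} \left(22 - -4\right) = -3 + \left(3 + 9 - 12\right)^{2} \left(22 + 4\right) = -3 + 0^{2} \cdot 26 = -3 + 0 \cdot 26 = -3 + 0 = -3$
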